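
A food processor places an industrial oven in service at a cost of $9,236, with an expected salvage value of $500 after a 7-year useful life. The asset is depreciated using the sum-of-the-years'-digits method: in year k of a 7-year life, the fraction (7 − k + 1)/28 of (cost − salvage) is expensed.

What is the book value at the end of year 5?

Depreciable base = $9,236 − $500 = $8,736.
Sum of the years' digits = 7+6+5+4+3+2+1 = 28.
Year 1: $8,736 × 7/28 = $2,184. Book value $7,052.
Year 2: $8,736 × 6/28 = $1,872. Book value $5,180.
Year 3: $8,736 × 5/28 = $1,560. Book value $3,620.
Year 4: $8,736 × 4/28 = $1,248. Book value $2,372.
Year 5: $8,736 × 3/28 = $936. Book value $1,436.

$1,436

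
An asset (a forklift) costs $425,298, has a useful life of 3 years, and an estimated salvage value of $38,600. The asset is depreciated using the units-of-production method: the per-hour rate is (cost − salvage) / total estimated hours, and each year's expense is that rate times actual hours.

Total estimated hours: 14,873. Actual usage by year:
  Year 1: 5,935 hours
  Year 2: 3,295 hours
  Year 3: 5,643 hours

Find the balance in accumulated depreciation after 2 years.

Depreciable base = $425,298 − $38,600 = $386,698.
Rate = $386,698 / 14,873 hours = $26 per hour.
Year 1: 5,935 × $26 = $154,310. Book value $270,988.
Year 2: 3,295 × $26 = $85,670. Book value $185,318.
Accumulated through year 2 = $425,298 − $185,318 = $239,980.

$239,980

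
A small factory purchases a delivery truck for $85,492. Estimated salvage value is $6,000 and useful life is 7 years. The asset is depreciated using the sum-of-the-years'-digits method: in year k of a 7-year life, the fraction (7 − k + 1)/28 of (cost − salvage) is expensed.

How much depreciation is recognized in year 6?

Depreciable base = $85,492 − $6,000 = $79,492.
Sum of the years' digits = 7+6+5+4+3+2+1 = 28.
Year 1: $79,492 × 7/28 = $19,873. Book value $65,619.
Year 2: $79,492 × 6/28 = $17,034. Book value $48,585.
Year 3: $79,492 × 5/28 = $14,195. Book value $34,390.
Year 4: $79,492 × 4/28 = $11,356. Book value $23,034.
Year 5: $79,492 × 3/28 = $8,517. Book value $14,517.
Year 6: $79,492 × 2/28 = $5,678. Book value $8,839.

$5,678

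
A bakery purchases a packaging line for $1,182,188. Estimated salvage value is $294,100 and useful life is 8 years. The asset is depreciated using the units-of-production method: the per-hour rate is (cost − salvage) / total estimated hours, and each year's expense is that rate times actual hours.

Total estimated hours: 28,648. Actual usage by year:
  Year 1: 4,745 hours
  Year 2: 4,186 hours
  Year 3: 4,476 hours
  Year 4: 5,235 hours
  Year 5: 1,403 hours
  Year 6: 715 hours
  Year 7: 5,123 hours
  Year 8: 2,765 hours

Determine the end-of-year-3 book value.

Depreciable base = $1,182,188 − $294,100 = $888,088.
Rate = $888,088 / 28,648 hours = $31 per hour.
Year 1: 4,745 × $31 = $147,095. Book value $1,035,093.
Year 2: 4,186 × $31 = $129,766. Book value $905,327.
Year 3: 4,476 × $31 = $138,756. Book value $766,571.

$766,571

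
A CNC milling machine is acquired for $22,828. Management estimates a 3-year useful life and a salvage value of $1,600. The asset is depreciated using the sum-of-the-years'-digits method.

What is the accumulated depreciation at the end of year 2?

Depreciable base = $22,828 − $1,600 = $21,228.
Sum of the years' digits = 3+2+1 = 6.
Year 1: $21,228 × 3/6 = $10,614. Book value $12,214.
Year 2: $21,228 × 2/6 = $7,076. Book value $5,138.
Accumulated through year 2 = $22,828 − $5,138 = $17,690.

$17,690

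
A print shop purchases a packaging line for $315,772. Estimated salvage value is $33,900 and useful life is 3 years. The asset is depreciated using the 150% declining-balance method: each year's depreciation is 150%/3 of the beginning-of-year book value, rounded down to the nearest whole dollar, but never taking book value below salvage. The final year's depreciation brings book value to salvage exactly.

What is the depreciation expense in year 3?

$45,043

Depreciable base = $315,772 − $33,900 = $281,872.
Year 1: ⌊$315,772 × 150%/3⌋ = $157,886. Book value $157,886.
Year 2: ⌊$157,886 × 150%/3⌋ = $78,943. Book value $78,943.
Year 3 (final): $78,943 − $33,900 = $45,043. Book value $33,900.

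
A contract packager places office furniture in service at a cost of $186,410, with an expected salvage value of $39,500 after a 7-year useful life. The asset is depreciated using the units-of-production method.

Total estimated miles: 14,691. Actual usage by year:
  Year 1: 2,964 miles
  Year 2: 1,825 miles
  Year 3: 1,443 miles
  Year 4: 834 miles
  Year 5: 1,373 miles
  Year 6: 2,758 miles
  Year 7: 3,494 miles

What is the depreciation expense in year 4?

Depreciable base = $186,410 − $39,500 = $146,910.
Rate = $146,910 / 14,691 miles = $10 per mile.
Year 1: 2,964 × $10 = $29,640. Book value $156,770.
Year 2: 1,825 × $10 = $18,250. Book value $138,520.
Year 3: 1,443 × $10 = $14,430. Book value $124,090.
Year 4: 834 × $10 = $8,340. Book value $115,750.

$8,340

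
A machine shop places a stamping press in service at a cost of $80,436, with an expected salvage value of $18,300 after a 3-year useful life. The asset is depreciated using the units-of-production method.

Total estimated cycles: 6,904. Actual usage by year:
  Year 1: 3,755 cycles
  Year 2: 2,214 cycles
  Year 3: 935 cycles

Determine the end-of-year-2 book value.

Depreciable base = $80,436 − $18,300 = $62,136.
Rate = $62,136 / 6,904 cycles = $9 per cycle.
Year 1: 3,755 × $9 = $33,795. Book value $46,641.
Year 2: 2,214 × $9 = $19,926. Book value $26,715.

$26,715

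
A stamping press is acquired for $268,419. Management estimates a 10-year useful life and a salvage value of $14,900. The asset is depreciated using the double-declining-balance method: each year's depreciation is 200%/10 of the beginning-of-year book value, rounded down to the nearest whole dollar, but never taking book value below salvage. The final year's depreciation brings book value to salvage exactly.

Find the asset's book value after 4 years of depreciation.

Depreciable base = $268,419 − $14,900 = $253,519.
Year 1: ⌊$268,419 × 200%/10⌋ = $53,683. Book value $214,736.
Year 2: ⌊$214,736 × 200%/10⌋ = $42,947. Book value $171,789.
Year 3: ⌊$171,789 × 200%/10⌋ = $34,357. Book value $137,432.
Year 4: ⌊$137,432 × 200%/10⌋ = $27,486. Book value $109,946.

$109,946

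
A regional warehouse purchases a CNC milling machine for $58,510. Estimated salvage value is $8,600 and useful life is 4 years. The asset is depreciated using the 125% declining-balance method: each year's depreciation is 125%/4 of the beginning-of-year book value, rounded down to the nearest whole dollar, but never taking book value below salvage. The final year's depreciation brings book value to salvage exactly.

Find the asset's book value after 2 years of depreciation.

$27,656

Depreciable base = $58,510 − $8,600 = $49,910.
Year 1: ⌊$58,510 × 125%/4⌋ = $18,284. Book value $40,226.
Year 2: ⌊$40,226 × 125%/4⌋ = $12,570. Book value $27,656.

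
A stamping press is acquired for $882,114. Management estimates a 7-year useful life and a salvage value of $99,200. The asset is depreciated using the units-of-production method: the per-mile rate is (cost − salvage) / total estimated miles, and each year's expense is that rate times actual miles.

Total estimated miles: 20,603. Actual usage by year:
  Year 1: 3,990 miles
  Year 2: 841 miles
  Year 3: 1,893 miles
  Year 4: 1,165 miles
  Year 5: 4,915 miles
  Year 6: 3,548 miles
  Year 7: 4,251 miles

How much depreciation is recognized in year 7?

$161,538

Depreciable base = $882,114 − $99,200 = $782,914.
Rate = $782,914 / 20,603 miles = $38 per mile.
Year 1: 3,990 × $38 = $151,620. Book value $730,494.
Year 2: 841 × $38 = $31,958. Book value $698,536.
Year 3: 1,893 × $38 = $71,934. Book value $626,602.
Year 4: 1,165 × $38 = $44,270. Book value $582,332.
Year 5: 4,915 × $38 = $186,770. Book value $395,562.
Year 6: 3,548 × $38 = $134,824. Book value $260,738.
Year 7: 4,251 × $38 = $161,538. Book value $99,200.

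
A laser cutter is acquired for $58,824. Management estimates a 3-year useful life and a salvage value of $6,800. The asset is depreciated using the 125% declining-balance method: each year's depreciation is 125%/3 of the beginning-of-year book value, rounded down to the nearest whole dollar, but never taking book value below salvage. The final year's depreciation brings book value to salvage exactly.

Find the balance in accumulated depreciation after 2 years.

Depreciable base = $58,824 − $6,800 = $52,024.
Year 1: ⌊$58,824 × 125%/3⌋ = $24,510. Book value $34,314.
Year 2: ⌊$34,314 × 125%/3⌋ = $14,297. Book value $20,017.
Accumulated through year 2 = $58,824 − $20,017 = $38,807.

$38,807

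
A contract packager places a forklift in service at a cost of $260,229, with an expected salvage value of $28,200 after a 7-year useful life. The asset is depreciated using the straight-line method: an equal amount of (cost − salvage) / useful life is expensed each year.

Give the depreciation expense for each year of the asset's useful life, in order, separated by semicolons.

$33,147; $33,147; $33,147; $33,147; $33,147; $33,147; $33,147

Depreciable base = $260,229 − $28,200 = $232,029.
Annual expense = $232,029 / 7 = $33,147.
End of year 1: book value $227,082.
End of year 2: book value $193,935.
End of year 3: book value $160,788.
End of year 4: book value $127,641.
End of year 5: book value $94,494.
End of year 6: book value $61,347.
End of year 7: book value $28,200.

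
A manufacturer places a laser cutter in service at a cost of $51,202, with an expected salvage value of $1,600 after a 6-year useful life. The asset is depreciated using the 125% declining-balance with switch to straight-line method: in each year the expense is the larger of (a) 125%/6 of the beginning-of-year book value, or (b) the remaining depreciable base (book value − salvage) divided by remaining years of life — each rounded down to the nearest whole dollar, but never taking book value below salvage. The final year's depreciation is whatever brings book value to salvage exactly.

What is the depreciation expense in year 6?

$7,623

Depreciable base = $51,202 − $1,600 = $49,602.
Year 1: DB = ⌊$51,202 × 125%/6⌋ = $10,667; SL = ⌊$49,602/6⌋ = $8,267 → take DB $10,667. Book value $40,535.
Year 2: DB = ⌊$40,535 × 125%/6⌋ = $8,444; SL = ⌊$38,935/5⌋ = $7,787 → take DB $8,444. Book value $32,091.
Year 3: DB = ⌊$32,091 × 125%/6⌋ = $6,685; SL = ⌊$30,491/4⌋ = $7,622 → take SL $7,622. Book value $24,469.
Year 4: DB = ⌊$24,469 × 125%/6⌋ = $5,097; SL = ⌊$22,869/3⌋ = $7,623 → take SL $7,623. Book value $16,846.
Year 5: DB = ⌊$16,846 × 125%/6⌋ = $3,509; SL = ⌊$15,246/2⌋ = $7,623 → take SL $7,623. Book value $9,223.
Year 6 (final): $9,223 − $1,600 = $7,623. Book value $1,600.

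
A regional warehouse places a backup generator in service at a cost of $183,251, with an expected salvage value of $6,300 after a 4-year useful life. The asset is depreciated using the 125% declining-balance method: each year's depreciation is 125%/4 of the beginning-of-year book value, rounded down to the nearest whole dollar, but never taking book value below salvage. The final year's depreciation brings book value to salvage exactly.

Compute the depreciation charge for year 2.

$39,370

Depreciable base = $183,251 − $6,300 = $176,951.
Year 1: ⌊$183,251 × 125%/4⌋ = $57,265. Book value $125,986.
Year 2: ⌊$125,986 × 125%/4⌋ = $39,370. Book value $86,616.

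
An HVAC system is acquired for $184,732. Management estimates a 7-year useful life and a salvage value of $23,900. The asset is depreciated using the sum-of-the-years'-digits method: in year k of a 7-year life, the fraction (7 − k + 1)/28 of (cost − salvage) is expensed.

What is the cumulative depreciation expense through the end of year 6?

$155,088

Depreciable base = $184,732 − $23,900 = $160,832.
Sum of the years' digits = 7+6+5+4+3+2+1 = 28.
Year 1: $160,832 × 7/28 = $40,208. Book value $144,524.
Year 2: $160,832 × 6/28 = $34,464. Book value $110,060.
Year 3: $160,832 × 5/28 = $28,720. Book value $81,340.
Year 4: $160,832 × 4/28 = $22,976. Book value $58,364.
Year 5: $160,832 × 3/28 = $17,232. Book value $41,132.
Year 6: $160,832 × 2/28 = $11,488. Book value $29,644.
Accumulated through year 6 = $184,732 − $29,644 = $155,088.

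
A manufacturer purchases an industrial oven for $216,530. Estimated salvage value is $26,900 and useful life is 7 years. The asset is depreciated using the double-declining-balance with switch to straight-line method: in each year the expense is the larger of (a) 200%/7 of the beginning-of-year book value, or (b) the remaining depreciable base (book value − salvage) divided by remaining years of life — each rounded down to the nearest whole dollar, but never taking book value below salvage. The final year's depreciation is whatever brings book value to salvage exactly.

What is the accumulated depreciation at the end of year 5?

Depreciable base = $216,530 − $26,900 = $189,630.
Year 1: DB = ⌊$216,530 × 200%/7⌋ = $61,865; SL = ⌊$189,630/7⌋ = $27,090 → take DB $61,865. Book value $154,665.
Year 2: DB = ⌊$154,665 × 200%/7⌋ = $44,190; SL = ⌊$127,765/6⌋ = $21,294 → take DB $44,190. Book value $110,475.
Year 3: DB = ⌊$110,475 × 200%/7⌋ = $31,564; SL = ⌊$83,575/5⌋ = $16,715 → take DB $31,564. Book value $78,911.
Year 4: DB = ⌊$78,911 × 200%/7⌋ = $22,546; SL = ⌊$52,011/4⌋ = $13,002 → take DB $22,546. Book value $56,365.
Year 5: DB = ⌊$56,365 × 200%/7⌋ = $16,104; SL = ⌊$29,465/3⌋ = $9,821 → take DB $16,104. Book value $40,261.
Accumulated through year 5 = $216,530 − $40,261 = $176,269.

$176,269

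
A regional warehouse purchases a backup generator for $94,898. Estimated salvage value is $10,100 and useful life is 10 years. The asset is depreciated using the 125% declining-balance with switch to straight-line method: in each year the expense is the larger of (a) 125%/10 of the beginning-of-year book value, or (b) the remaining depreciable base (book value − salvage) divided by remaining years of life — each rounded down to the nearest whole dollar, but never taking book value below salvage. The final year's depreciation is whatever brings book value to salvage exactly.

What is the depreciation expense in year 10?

$7,589

Depreciable base = $94,898 − $10,100 = $84,798.
Year 1: DB = ⌊$94,898 × 125%/10⌋ = $11,862; SL = ⌊$84,798/10⌋ = $8,479 → take DB $11,862. Book value $83,036.
Year 2: DB = ⌊$83,036 × 125%/10⌋ = $10,379; SL = ⌊$72,936/9⌋ = $8,104 → take DB $10,379. Book value $72,657.
Year 3: DB = ⌊$72,657 × 125%/10⌋ = $9,082; SL = ⌊$62,557/8⌋ = $7,819 → take DB $9,082. Book value $63,575.
Year 4: DB = ⌊$63,575 × 125%/10⌋ = $7,946; SL = ⌊$53,475/7⌋ = $7,639 → take DB $7,946. Book value $55,629.
Year 5: DB = ⌊$55,629 × 125%/10⌋ = $6,953; SL = ⌊$45,529/6⌋ = $7,588 → take SL $7,588. Book value $48,041.
Year 6: DB = ⌊$48,041 × 125%/10⌋ = $6,005; SL = ⌊$37,941/5⌋ = $7,588 → take SL $7,588. Book value $40,453.
Year 7: DB = ⌊$40,453 × 125%/10⌋ = $5,056; SL = ⌊$30,353/4⌋ = $7,588 → take SL $7,588. Book value $32,865.
Year 8: DB = ⌊$32,865 × 125%/10⌋ = $4,108; SL = ⌊$22,765/3⌋ = $7,588 → take SL $7,588. Book value $25,277.
Year 9: DB = ⌊$25,277 × 125%/10⌋ = $3,159; SL = ⌊$15,177/2⌋ = $7,588 → take SL $7,588. Book value $17,689.
Year 10 (final): $17,689 − $10,100 = $7,589. Book value $10,100.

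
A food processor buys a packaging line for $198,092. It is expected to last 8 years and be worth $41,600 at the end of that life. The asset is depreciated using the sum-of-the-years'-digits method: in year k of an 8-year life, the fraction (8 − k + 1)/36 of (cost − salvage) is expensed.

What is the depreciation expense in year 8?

$4,347

Depreciable base = $198,092 − $41,600 = $156,492.
Sum of the years' digits = 8+7+6+5+4+3+2+1 = 36.
Year 1: $156,492 × 8/36 = $34,776. Book value $163,316.
Year 2: $156,492 × 7/36 = $30,429. Book value $132,887.
Year 3: $156,492 × 6/36 = $26,082. Book value $106,805.
Year 4: $156,492 × 5/36 = $21,735. Book value $85,070.
Year 5: $156,492 × 4/36 = $17,388. Book value $67,682.
Year 6: $156,492 × 3/36 = $13,041. Book value $54,641.
Year 7: $156,492 × 2/36 = $8,694. Book value $45,947.
Year 8: $156,492 × 1/36 = $4,347. Book value $41,600.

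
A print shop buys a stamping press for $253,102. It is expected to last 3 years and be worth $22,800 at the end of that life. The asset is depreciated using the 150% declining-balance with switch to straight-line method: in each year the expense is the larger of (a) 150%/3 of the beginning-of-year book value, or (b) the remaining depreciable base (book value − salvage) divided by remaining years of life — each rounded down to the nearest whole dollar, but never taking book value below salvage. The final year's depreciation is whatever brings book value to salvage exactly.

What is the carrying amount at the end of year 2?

Depreciable base = $253,102 − $22,800 = $230,302.
Year 1: DB = ⌊$253,102 × 150%/3⌋ = $126,551; SL = ⌊$230,302/3⌋ = $76,767 → take DB $126,551. Book value $126,551.
Year 2: DB = ⌊$126,551 × 150%/3⌋ = $63,275; SL = ⌊$103,751/2⌋ = $51,875 → take DB $63,275. Book value $63,276.

$63,276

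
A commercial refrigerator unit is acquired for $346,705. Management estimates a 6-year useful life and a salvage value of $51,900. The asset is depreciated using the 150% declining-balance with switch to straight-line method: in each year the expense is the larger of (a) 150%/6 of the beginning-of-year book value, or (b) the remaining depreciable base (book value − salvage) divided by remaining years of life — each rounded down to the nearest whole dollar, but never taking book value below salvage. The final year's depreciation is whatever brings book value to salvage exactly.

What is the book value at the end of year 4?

Depreciable base = $346,705 − $51,900 = $294,805.
Year 1: DB = ⌊$346,705 × 150%/6⌋ = $86,676; SL = ⌊$294,805/6⌋ = $49,134 → take DB $86,676. Book value $260,029.
Year 2: DB = ⌊$260,029 × 150%/6⌋ = $65,007; SL = ⌊$208,129/5⌋ = $41,625 → take DB $65,007. Book value $195,022.
Year 3: DB = ⌊$195,022 × 150%/6⌋ = $48,755; SL = ⌊$143,122/4⌋ = $35,780 → take DB $48,755. Book value $146,267.
Year 4: DB = ⌊$146,267 × 150%/6⌋ = $36,566; SL = ⌊$94,367/3⌋ = $31,455 → take DB $36,566. Book value $109,701.

$109,701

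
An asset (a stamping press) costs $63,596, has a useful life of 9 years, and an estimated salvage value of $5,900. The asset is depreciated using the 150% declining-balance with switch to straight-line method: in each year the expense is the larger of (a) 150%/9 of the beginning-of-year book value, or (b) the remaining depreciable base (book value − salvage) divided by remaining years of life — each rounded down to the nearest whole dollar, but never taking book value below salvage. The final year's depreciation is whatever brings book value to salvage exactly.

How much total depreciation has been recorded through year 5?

$38,036

Depreciable base = $63,596 − $5,900 = $57,696.
Year 1: DB = ⌊$63,596 × 150%/9⌋ = $10,599; SL = ⌊$57,696/9⌋ = $6,410 → take DB $10,599. Book value $52,997.
Year 2: DB = ⌊$52,997 × 150%/9⌋ = $8,832; SL = ⌊$47,097/8⌋ = $5,887 → take DB $8,832. Book value $44,165.
Year 3: DB = ⌊$44,165 × 150%/9⌋ = $7,360; SL = ⌊$38,265/7⌋ = $5,466 → take DB $7,360. Book value $36,805.
Year 4: DB = ⌊$36,805 × 150%/9⌋ = $6,134; SL = ⌊$30,905/6⌋ = $5,150 → take DB $6,134. Book value $30,671.
Year 5: DB = ⌊$30,671 × 150%/9⌋ = $5,111; SL = ⌊$24,771/5⌋ = $4,954 → take DB $5,111. Book value $25,560.
Accumulated through year 5 = $63,596 − $25,560 = $38,036.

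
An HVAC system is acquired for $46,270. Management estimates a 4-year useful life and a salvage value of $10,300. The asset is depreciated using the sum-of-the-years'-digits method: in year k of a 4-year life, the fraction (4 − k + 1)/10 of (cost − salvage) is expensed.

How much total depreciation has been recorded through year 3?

$32,373

Depreciable base = $46,270 − $10,300 = $35,970.
Sum of the years' digits = 4+3+2+1 = 10.
Year 1: $35,970 × 4/10 = $14,388. Book value $31,882.
Year 2: $35,970 × 3/10 = $10,791. Book value $21,091.
Year 3: $35,970 × 2/10 = $7,194. Book value $13,897.
Accumulated through year 3 = $46,270 − $13,897 = $32,373.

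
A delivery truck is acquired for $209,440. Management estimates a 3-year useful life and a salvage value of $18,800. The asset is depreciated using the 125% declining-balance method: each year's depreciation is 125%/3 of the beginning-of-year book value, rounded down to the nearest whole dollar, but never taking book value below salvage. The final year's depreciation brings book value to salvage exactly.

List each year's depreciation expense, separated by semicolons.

$87,266; $50,905; $52,469

Depreciable base = $209,440 − $18,800 = $190,640.
Year 1: ⌊$209,440 × 125%/3⌋ = $87,266. Book value $122,174.
Year 2: ⌊$122,174 × 125%/3⌋ = $50,905. Book value $71,269.
Year 3 (final): $71,269 − $18,800 = $52,469. Book value $18,800.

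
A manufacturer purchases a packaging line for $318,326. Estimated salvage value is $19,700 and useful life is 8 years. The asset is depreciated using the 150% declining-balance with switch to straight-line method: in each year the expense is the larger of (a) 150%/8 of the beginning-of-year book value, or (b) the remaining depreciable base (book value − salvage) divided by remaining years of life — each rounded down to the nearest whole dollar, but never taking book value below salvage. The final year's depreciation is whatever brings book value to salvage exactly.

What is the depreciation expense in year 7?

Depreciable base = $318,326 − $19,700 = $298,626.
Year 1: DB = ⌊$318,326 × 150%/8⌋ = $59,686; SL = ⌊$298,626/8⌋ = $37,328 → take DB $59,686. Book value $258,640.
Year 2: DB = ⌊$258,640 × 150%/8⌋ = $48,495; SL = ⌊$238,940/7⌋ = $34,134 → take DB $48,495. Book value $210,145.
Year 3: DB = ⌊$210,145 × 150%/8⌋ = $39,402; SL = ⌊$190,445/6⌋ = $31,740 → take DB $39,402. Book value $170,743.
Year 4: DB = ⌊$170,743 × 150%/8⌋ = $32,014; SL = ⌊$151,043/5⌋ = $30,208 → take DB $32,014. Book value $138,729.
Year 5: DB = ⌊$138,729 × 150%/8⌋ = $26,011; SL = ⌊$119,029/4⌋ = $29,757 → take SL $29,757. Book value $108,972.
Year 6: DB = ⌊$108,972 × 150%/8⌋ = $20,432; SL = ⌊$89,272/3⌋ = $29,757 → take SL $29,757. Book value $79,215.
Year 7: DB = ⌊$79,215 × 150%/8⌋ = $14,852; SL = ⌊$59,515/2⌋ = $29,757 → take SL $29,757. Book value $49,458.

$29,757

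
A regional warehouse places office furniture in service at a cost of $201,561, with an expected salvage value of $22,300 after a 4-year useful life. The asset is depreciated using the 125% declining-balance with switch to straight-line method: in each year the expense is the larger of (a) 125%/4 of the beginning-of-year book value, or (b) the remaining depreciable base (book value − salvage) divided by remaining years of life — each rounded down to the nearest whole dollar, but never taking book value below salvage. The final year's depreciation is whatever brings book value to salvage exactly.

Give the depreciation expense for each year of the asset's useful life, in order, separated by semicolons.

Depreciable base = $201,561 − $22,300 = $179,261.
Year 1: DB = ⌊$201,561 × 125%/4⌋ = $62,987; SL = ⌊$179,261/4⌋ = $44,815 → take DB $62,987. Book value $138,574.
Year 2: DB = ⌊$138,574 × 125%/4⌋ = $43,304; SL = ⌊$116,274/3⌋ = $38,758 → take DB $43,304. Book value $95,270.
Year 3: DB = ⌊$95,270 × 125%/4⌋ = $29,771; SL = ⌊$72,970/2⌋ = $36,485 → take SL $36,485. Book value $58,785.
Year 4 (final): $58,785 − $22,300 = $36,485. Book value $22,300.

$62,987; $43,304; $36,485; $36,485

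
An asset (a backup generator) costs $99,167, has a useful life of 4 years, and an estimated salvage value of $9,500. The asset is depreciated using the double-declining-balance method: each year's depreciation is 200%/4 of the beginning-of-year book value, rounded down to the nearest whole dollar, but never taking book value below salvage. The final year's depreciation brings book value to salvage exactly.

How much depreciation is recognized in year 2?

Depreciable base = $99,167 − $9,500 = $89,667.
Year 1: ⌊$99,167 × 200%/4⌋ = $49,583. Book value $49,584.
Year 2: ⌊$49,584 × 200%/4⌋ = $24,792. Book value $24,792.

$24,792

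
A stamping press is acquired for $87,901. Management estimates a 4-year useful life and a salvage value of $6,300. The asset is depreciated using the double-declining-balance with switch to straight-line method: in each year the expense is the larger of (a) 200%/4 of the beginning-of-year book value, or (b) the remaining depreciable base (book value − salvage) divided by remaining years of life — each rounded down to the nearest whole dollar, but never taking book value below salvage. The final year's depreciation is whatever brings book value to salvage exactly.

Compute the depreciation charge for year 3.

$10,988

Depreciable base = $87,901 − $6,300 = $81,601.
Year 1: DB = ⌊$87,901 × 200%/4⌋ = $43,950; SL = ⌊$81,601/4⌋ = $20,400 → take DB $43,950. Book value $43,951.
Year 2: DB = ⌊$43,951 × 200%/4⌋ = $21,975; SL = ⌊$37,651/3⌋ = $12,550 → take DB $21,975. Book value $21,976.
Year 3: DB = ⌊$21,976 × 200%/4⌋ = $10,988; SL = ⌊$15,676/2⌋ = $7,838 → take DB $10,988. Book value $10,988.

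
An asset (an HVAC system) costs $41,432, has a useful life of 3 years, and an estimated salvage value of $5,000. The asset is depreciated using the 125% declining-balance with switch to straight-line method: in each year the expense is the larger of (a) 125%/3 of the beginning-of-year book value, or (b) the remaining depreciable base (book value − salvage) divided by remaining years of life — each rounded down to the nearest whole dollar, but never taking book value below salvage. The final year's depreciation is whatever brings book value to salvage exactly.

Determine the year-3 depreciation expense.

$9,099

Depreciable base = $41,432 − $5,000 = $36,432.
Year 1: DB = ⌊$41,432 × 125%/3⌋ = $17,263; SL = ⌊$36,432/3⌋ = $12,144 → take DB $17,263. Book value $24,169.
Year 2: DB = ⌊$24,169 × 125%/3⌋ = $10,070; SL = ⌊$19,169/2⌋ = $9,584 → take DB $10,070. Book value $14,099.
Year 3 (final): $14,099 − $5,000 = $9,099. Book value $5,000.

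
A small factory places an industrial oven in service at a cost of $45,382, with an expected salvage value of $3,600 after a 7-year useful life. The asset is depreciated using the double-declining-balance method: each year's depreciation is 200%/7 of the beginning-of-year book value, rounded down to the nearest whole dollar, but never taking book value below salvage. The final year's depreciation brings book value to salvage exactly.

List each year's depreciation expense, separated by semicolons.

Depreciable base = $45,382 − $3,600 = $41,782.
Year 1: ⌊$45,382 × 200%/7⌋ = $12,966. Book value $32,416.
Year 2: ⌊$32,416 × 200%/7⌋ = $9,261. Book value $23,155.
Year 3: ⌊$23,155 × 200%/7⌋ = $6,615. Book value $16,540.
Year 4: ⌊$16,540 × 200%/7⌋ = $4,725. Book value $11,815.
Year 5: ⌊$11,815 × 200%/7⌋ = $3,375. Book value $8,440.
Year 6: ⌊$8,440 × 200%/7⌋ = $2,411. Book value $6,029.
Year 7 (final): $6,029 − $3,600 = $2,429. Book value $3,600.

$12,966; $9,261; $6,615; $4,725; $3,375; $2,411; $2,429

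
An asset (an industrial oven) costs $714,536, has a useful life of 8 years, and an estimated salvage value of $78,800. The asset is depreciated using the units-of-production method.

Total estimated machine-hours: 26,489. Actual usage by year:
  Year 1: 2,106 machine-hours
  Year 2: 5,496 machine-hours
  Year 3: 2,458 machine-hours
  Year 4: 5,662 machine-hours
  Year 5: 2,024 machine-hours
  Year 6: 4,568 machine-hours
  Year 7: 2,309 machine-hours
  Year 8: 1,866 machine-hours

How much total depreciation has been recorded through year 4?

Depreciable base = $714,536 − $78,800 = $635,736.
Rate = $635,736 / 26,489 machine-hours = $24 per machine-hour.
Year 1: 2,106 × $24 = $50,544. Book value $663,992.
Year 2: 5,496 × $24 = $131,904. Book value $532,088.
Year 3: 2,458 × $24 = $58,992. Book value $473,096.
Year 4: 5,662 × $24 = $135,888. Book value $337,208.
Accumulated through year 4 = $714,536 − $337,208 = $377,328.

$377,328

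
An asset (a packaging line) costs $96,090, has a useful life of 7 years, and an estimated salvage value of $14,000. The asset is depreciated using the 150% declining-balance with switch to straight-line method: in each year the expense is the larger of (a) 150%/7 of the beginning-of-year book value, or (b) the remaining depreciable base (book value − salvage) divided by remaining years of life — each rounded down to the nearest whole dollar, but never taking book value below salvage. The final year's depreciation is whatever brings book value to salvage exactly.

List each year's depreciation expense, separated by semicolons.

Depreciable base = $96,090 − $14,000 = $82,090.
Year 1: DB = ⌊$96,090 × 150%/7⌋ = $20,590; SL = ⌊$82,090/7⌋ = $11,727 → take DB $20,590. Book value $75,500.
Year 2: DB = ⌊$75,500 × 150%/7⌋ = $16,178; SL = ⌊$61,500/6⌋ = $10,250 → take DB $16,178. Book value $59,322.
Year 3: DB = ⌊$59,322 × 150%/7⌋ = $12,711; SL = ⌊$45,322/5⌋ = $9,064 → take DB $12,711. Book value $46,611.
Year 4: DB = ⌊$46,611 × 150%/7⌋ = $9,988; SL = ⌊$32,611/4⌋ = $8,152 → take DB $9,988. Book value $36,623.
Year 5: DB = ⌊$36,623 × 150%/7⌋ = $7,847; SL = ⌊$22,623/3⌋ = $7,541 → take DB $7,847. Book value $28,776.
Year 6: DB = ⌊$28,776 × 150%/7⌋ = $6,166; SL = ⌊$14,776/2⌋ = $7,388 → take SL $7,388. Book value $21,388.
Year 7 (final): $21,388 − $14,000 = $7,388. Book value $14,000.

$20,590; $16,178; $12,711; $9,988; $7,847; $7,388; $7,388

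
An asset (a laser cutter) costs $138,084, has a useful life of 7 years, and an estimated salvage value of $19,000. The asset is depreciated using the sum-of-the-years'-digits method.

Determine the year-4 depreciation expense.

$17,012

Depreciable base = $138,084 − $19,000 = $119,084.
Sum of the years' digits = 7+6+5+4+3+2+1 = 28.
Year 1: $119,084 × 7/28 = $29,771. Book value $108,313.
Year 2: $119,084 × 6/28 = $25,518. Book value $82,795.
Year 3: $119,084 × 5/28 = $21,265. Book value $61,530.
Year 4: $119,084 × 4/28 = $17,012. Book value $44,518.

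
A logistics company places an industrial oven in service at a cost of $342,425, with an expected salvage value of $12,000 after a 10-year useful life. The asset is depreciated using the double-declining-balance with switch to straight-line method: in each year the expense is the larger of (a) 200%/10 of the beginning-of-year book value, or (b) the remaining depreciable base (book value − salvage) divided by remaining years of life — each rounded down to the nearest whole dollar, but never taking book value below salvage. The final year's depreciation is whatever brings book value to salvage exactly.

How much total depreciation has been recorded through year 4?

$202,167

Depreciable base = $342,425 − $12,000 = $330,425.
Year 1: DB = ⌊$342,425 × 200%/10⌋ = $68,485; SL = ⌊$330,425/10⌋ = $33,042 → take DB $68,485. Book value $273,940.
Year 2: DB = ⌊$273,940 × 200%/10⌋ = $54,788; SL = ⌊$261,940/9⌋ = $29,104 → take DB $54,788. Book value $219,152.
Year 3: DB = ⌊$219,152 × 200%/10⌋ = $43,830; SL = ⌊$207,152/8⌋ = $25,894 → take DB $43,830. Book value $175,322.
Year 4: DB = ⌊$175,322 × 200%/10⌋ = $35,064; SL = ⌊$163,322/7⌋ = $23,331 → take DB $35,064. Book value $140,258.
Accumulated through year 4 = $342,425 − $140,258 = $202,167.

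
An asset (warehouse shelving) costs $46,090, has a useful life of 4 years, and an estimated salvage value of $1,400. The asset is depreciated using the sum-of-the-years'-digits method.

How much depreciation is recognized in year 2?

Depreciable base = $46,090 − $1,400 = $44,690.
Sum of the years' digits = 4+3+2+1 = 10.
Year 1: $44,690 × 4/10 = $17,876. Book value $28,214.
Year 2: $44,690 × 3/10 = $13,407. Book value $14,807.

$13,407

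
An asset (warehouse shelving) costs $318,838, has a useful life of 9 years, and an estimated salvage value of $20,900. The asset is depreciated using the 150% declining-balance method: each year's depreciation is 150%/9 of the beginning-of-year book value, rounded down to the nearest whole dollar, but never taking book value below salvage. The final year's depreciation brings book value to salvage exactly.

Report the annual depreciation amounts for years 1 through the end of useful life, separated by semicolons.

Depreciable base = $318,838 − $20,900 = $297,938.
Year 1: ⌊$318,838 × 150%/9⌋ = $53,139. Book value $265,699.
Year 2: ⌊$265,699 × 150%/9⌋ = $44,283. Book value $221,416.
Year 3: ⌊$221,416 × 150%/9⌋ = $36,902. Book value $184,514.
Year 4: ⌊$184,514 × 150%/9⌋ = $30,752. Book value $153,762.
Year 5: ⌊$153,762 × 150%/9⌋ = $25,627. Book value $128,135.
Year 6: ⌊$128,135 × 150%/9⌋ = $21,355. Book value $106,780.
Year 7: ⌊$106,780 × 150%/9⌋ = $17,796. Book value $88,984.
Year 8: ⌊$88,984 × 150%/9⌋ = $14,830. Book value $74,154.
Year 9 (final): $74,154 − $20,900 = $53,254. Book value $20,900.

$53,139; $44,283; $36,902; $30,752; $25,627; $21,355; $17,796; $14,830; $53,254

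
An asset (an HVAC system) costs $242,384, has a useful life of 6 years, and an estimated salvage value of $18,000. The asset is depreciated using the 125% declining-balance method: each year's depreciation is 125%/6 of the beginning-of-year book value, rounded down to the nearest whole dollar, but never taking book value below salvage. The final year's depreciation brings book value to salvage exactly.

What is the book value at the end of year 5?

Depreciable base = $242,384 − $18,000 = $224,384.
Year 1: ⌊$242,384 × 125%/6⌋ = $50,496. Book value $191,888.
Year 2: ⌊$191,888 × 125%/6⌋ = $39,976. Book value $151,912.
Year 3: ⌊$151,912 × 125%/6⌋ = $31,648. Book value $120,264.
Year 4: ⌊$120,264 × 125%/6⌋ = $25,055. Book value $95,209.
Year 5: ⌊$95,209 × 125%/6⌋ = $19,835. Book value $75,374.

$75,374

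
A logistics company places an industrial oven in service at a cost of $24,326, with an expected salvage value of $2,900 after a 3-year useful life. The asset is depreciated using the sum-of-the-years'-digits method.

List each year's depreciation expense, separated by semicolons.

Depreciable base = $24,326 − $2,900 = $21,426.
Sum of the years' digits = 3+2+1 = 6.
Year 1: $21,426 × 3/6 = $10,713. Book value $13,613.
Year 2: $21,426 × 2/6 = $7,142. Book value $6,471.
Year 3: $21,426 × 1/6 = $3,571. Book value $2,900.

$10,713; $7,142; $3,571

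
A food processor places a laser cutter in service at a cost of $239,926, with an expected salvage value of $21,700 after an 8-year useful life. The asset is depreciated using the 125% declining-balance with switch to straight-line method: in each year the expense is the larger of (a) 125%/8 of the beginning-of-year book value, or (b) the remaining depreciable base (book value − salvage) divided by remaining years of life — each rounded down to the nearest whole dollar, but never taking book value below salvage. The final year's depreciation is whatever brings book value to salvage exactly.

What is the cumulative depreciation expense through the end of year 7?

Depreciable base = $239,926 − $21,700 = $218,226.
Year 1: DB = ⌊$239,926 × 125%/8⌋ = $37,488; SL = ⌊$218,226/8⌋ = $27,278 → take DB $37,488. Book value $202,438.
Year 2: DB = ⌊$202,438 × 125%/8⌋ = $31,630; SL = ⌊$180,738/7⌋ = $25,819 → take DB $31,630. Book value $170,808.
Year 3: DB = ⌊$170,808 × 125%/8⌋ = $26,688; SL = ⌊$149,108/6⌋ = $24,851 → take DB $26,688. Book value $144,120.
Year 4: DB = ⌊$144,120 × 125%/8⌋ = $22,518; SL = ⌊$122,420/5⌋ = $24,484 → take SL $24,484. Book value $119,636.
Year 5: DB = ⌊$119,636 × 125%/8⌋ = $18,693; SL = ⌊$97,936/4⌋ = $24,484 → take SL $24,484. Book value $95,152.
Year 6: DB = ⌊$95,152 × 125%/8⌋ = $14,867; SL = ⌊$73,452/3⌋ = $24,484 → take SL $24,484. Book value $70,668.
Year 7: DB = ⌊$70,668 × 125%/8⌋ = $11,041; SL = ⌊$48,968/2⌋ = $24,484 → take SL $24,484. Book value $46,184.
Accumulated through year 7 = $239,926 − $46,184 = $193,742.

$193,742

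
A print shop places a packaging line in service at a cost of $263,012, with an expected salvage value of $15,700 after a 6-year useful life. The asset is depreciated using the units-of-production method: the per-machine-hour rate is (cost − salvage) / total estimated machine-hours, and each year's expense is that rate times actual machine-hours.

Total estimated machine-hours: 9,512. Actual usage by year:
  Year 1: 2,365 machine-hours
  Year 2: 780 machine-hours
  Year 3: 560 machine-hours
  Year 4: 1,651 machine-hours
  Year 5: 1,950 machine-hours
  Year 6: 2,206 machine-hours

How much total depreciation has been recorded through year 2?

$81,770

Depreciable base = $263,012 − $15,700 = $247,312.
Rate = $247,312 / 9,512 machine-hours = $26 per machine-hour.
Year 1: 2,365 × $26 = $61,490. Book value $201,522.
Year 2: 780 × $26 = $20,280. Book value $181,242.
Accumulated through year 2 = $263,012 − $181,242 = $81,770.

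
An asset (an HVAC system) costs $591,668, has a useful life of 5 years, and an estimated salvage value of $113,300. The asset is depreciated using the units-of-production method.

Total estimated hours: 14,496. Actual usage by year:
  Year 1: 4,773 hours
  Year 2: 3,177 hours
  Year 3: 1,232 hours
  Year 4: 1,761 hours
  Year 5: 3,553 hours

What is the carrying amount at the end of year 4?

Depreciable base = $591,668 − $113,300 = $478,368.
Rate = $478,368 / 14,496 hours = $33 per hour.
Year 1: 4,773 × $33 = $157,509. Book value $434,159.
Year 2: 3,177 × $33 = $104,841. Book value $329,318.
Year 3: 1,232 × $33 = $40,656. Book value $288,662.
Year 4: 1,761 × $33 = $58,113. Book value $230,549.

$230,549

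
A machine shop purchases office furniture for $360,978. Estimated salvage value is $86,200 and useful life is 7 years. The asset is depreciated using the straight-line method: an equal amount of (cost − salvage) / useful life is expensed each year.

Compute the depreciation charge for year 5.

Depreciable base = $360,978 − $86,200 = $274,778.
Annual expense = $274,778 / 7 = $39,254.

$39,254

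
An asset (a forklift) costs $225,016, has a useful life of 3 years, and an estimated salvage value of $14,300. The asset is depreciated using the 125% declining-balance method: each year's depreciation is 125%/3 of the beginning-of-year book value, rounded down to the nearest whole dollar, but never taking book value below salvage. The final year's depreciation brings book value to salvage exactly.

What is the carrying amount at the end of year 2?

Depreciable base = $225,016 − $14,300 = $210,716.
Year 1: ⌊$225,016 × 125%/3⌋ = $93,756. Book value $131,260.
Year 2: ⌊$131,260 × 125%/3⌋ = $54,691. Book value $76,569.

$76,569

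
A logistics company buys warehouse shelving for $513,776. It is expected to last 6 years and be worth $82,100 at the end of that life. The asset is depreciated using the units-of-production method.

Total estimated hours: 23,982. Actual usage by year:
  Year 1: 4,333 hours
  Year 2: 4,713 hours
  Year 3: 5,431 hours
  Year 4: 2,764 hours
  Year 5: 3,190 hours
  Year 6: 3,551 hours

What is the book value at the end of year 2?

Depreciable base = $513,776 − $82,100 = $431,676.
Rate = $431,676 / 23,982 hours = $18 per hour.
Year 1: 4,333 × $18 = $77,994. Book value $435,782.
Year 2: 4,713 × $18 = $84,834. Book value $350,948.

$350,948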